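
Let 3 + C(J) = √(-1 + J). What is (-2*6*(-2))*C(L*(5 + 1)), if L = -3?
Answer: -72 + 24*I*√19 ≈ -72.0 + 104.61*I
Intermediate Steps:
C(J) = -3 + √(-1 + J)
(-2*6*(-2))*C(L*(5 + 1)) = (-2*6*(-2))*(-3 + √(-1 - 3*(5 + 1))) = (-12*(-2))*(-3 + √(-1 - 3*6)) = 24*(-3 + √(-1 - 18)) = 24*(-3 + √(-19)) = 24*(-3 + I*√19) = -72 + 24*I*√19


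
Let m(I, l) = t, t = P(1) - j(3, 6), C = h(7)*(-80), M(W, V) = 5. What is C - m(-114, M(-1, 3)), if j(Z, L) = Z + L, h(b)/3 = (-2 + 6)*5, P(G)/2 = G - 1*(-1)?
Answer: -4795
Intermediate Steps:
P(G) = 2 + 2*G (P(G) = 2*(G - 1*(-1)) = 2*(G + 1) = 2*(1 + G) = 2 + 2*G)
h(b) = 60 (h(b) = 3*((-2 + 6)*5) = 3*(4*5) = 3*20 = 60)
C = -4800 (C = 60*(-80) = -4800)
j(Z, L) = L + Z
t = -5 (t = (2 + 2*1) - (6 + 3) = (2 + 2) - 1*9 = 4 - 9 = -5)
m(I, l) = -5
C - m(-114, M(-1, 3)) = -4800 - 1*(-5) = -4800 + 5 = -4795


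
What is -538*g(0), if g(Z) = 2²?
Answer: -2152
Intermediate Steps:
g(Z) = 4
-538*g(0) = -538*4 = -2152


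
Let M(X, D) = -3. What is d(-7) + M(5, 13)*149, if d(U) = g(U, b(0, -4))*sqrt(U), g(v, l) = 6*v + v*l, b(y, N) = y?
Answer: -447 - 42*I*sqrt(7) ≈ -447.0 - 111.12*I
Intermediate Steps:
g(v, l) = 6*v + l*v
d(U) = 6*U**(3/2) (d(U) = (U*(6 + 0))*sqrt(U) = (U*6)*sqrt(U) = (6*U)*sqrt(U) = 6*U**(3/2))
d(-7) + M(5, 13)*149 = 6*(-7)**(3/2) - 3*149 = 6*(-7*I*sqrt(7)) - 447 = -42*I*sqrt(7) - 447 = -447 - 42*I*sqrt(7)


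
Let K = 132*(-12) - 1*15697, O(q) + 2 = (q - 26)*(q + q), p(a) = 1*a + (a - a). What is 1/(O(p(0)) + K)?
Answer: -1/17283 ≈ -5.7860e-5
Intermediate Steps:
p(a) = a (p(a) = a + 0 = a)
O(q) = -2 + 2*q*(-26 + q) (O(q) = -2 + (q - 26)*(q + q) = -2 + (-26 + q)*(2*q) = -2 + 2*q*(-26 + q))
K = -17281 (K = -1584 - 15697 = -17281)
1/(O(p(0)) + K) = 1/((-2 - 52*0 + 2*0**2) - 17281) = 1/((-2 + 0 + 2*0) - 17281) = 1/((-2 + 0 + 0) - 17281) = 1/(-2 - 17281) = 1/(-17283) = -1/17283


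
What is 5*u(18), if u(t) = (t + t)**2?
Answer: 6480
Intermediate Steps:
u(t) = 4*t**2 (u(t) = (2*t)**2 = 4*t**2)
5*u(18) = 5*(4*18**2) = 5*(4*324) = 5*1296 = 6480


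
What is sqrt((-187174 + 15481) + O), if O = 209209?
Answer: 2*sqrt(9379) ≈ 193.69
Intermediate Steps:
sqrt((-187174 + 15481) + O) = sqrt((-187174 + 15481) + 209209) = sqrt(-171693 + 209209) = sqrt(37516) = 2*sqrt(9379)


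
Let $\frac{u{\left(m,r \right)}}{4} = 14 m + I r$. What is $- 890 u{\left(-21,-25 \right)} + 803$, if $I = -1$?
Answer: $958443$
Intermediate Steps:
$u{\left(m,r \right)} = - 4 r + 56 m$ ($u{\left(m,r \right)} = 4 \left(14 m - r\right) = 4 \left(- r + 14 m\right) = - 4 r + 56 m$)
$- 890 u{\left(-21,-25 \right)} + 803 = - 890 \left(\left(-4\right) \left(-25\right) + 56 \left(-21\right)\right) + 803 = - 890 \left(100 - 1176\right) + 803 = \left(-890\right) \left(-1076\right) + 803 = 957640 + 803 = 958443$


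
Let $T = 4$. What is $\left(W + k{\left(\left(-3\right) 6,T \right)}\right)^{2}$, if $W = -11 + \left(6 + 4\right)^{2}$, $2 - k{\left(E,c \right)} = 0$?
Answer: $8281$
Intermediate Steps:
$k{\left(E,c \right)} = 2$ ($k{\left(E,c \right)} = 2 - 0 = 2 + 0 = 2$)
$W = 89$ ($W = -11 + 10^{2} = -11 + 100 = 89$)
$\left(W + k{\left(\left(-3\right) 6,T \right)}\right)^{2} = \left(89 + 2\right)^{2} = 91^{2} = 8281$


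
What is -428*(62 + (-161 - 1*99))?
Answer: 84744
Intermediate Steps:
-428*(62 + (-161 - 1*99)) = -428*(62 + (-161 - 99)) = -428*(62 - 260) = -428*(-198) = 84744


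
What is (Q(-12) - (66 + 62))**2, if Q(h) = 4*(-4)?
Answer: 20736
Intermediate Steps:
Q(h) = -16
(Q(-12) - (66 + 62))**2 = (-16 - (66 + 62))**2 = (-16 - 1*128)**2 = (-16 - 128)**2 = (-144)**2 = 20736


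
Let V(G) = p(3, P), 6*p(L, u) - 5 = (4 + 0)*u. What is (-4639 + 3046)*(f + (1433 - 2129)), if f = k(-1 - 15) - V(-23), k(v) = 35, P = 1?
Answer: 2110725/2 ≈ 1.0554e+6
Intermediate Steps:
p(L, u) = ⅚ + 2*u/3 (p(L, u) = ⅚ + ((4 + 0)*u)/6 = ⅚ + (4*u)/6 = ⅚ + 2*u/3)
V(G) = 3/2 (V(G) = ⅚ + (⅔)*1 = ⅚ + ⅔ = 3/2)
f = 67/2 (f = 35 - 1*3/2 = 35 - 3/2 = 67/2 ≈ 33.500)
(-4639 + 3046)*(f + (1433 - 2129)) = (-4639 + 3046)*(67/2 + (1433 - 2129)) = -1593*(67/2 - 696) = -1593*(-1325/2) = 2110725/2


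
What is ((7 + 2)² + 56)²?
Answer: 18769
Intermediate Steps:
((7 + 2)² + 56)² = (9² + 56)² = (81 + 56)² = 137² = 18769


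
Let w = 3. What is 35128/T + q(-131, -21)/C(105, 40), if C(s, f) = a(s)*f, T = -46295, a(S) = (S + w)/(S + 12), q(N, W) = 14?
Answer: -168715/444432 ≈ -0.37962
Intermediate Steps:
a(S) = (3 + S)/(12 + S) (a(S) = (S + 3)/(S + 12) = (3 + S)/(12 + S))
C(s, f) = f*(3 + s)/(12 + s) (C(s, f) = ((3 + s)/(12 + s))*f = f*(3 + s)/(12 + s))
35128/T + q(-131, -21)/C(105, 40) = 35128/(-46295) + 14/((40*(3 + 105)/(12 + 105))) = 35128*(-1/46295) + 14/((40*108/117)) = -35128/46295 + 14/((40*(1/117)*108)) = -35128/46295 + 14/(480/13) = -35128/46295 + 14*(13/480) = -35128/46295 + 91/240 = -168715/444432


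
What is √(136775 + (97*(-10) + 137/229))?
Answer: 3*√791309042/229 ≈ 368.52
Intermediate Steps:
√(136775 + (97*(-10) + 137/229)) = √(136775 + (-970 + 137*(1/229))) = √(136775 + (-970 + 137/229)) = √(136775 - 221993/229) = √(31099482/229) = 3*√791309042/229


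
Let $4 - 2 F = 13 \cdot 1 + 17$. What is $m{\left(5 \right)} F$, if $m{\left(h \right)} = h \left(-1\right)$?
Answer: $65$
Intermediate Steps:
$F = -13$ ($F = 2 - \frac{13 \cdot 1 + 17}{2} = 2 - \frac{13 + 17}{2} = 2 - 15 = -13$)
$m{\left(h \right)} = - h$
$m{\left(5 \right)} F = \left(-1\right) 5 \left(-13\right) = \left(-5\right) \left(-13\right) = 65$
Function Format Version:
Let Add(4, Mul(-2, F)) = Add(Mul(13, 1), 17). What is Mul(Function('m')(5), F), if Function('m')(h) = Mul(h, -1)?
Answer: 65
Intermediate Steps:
F = -13 (F = Add(2, Mul(Rational(-1, 2), Add(Mul(13, 1), 17))) = Add(2, Mul(Rational(-1, 2), Add(13, 17))) = Add(2, Mul(Rational(-1, 2), 30)) = Add(2, -15) = -13)
Function('m')(h) = Mul(-1, h)
Mul(Function('m')(5), F) = Mul(Mul(-1, 5), -13) = Mul(-5, -13) = 65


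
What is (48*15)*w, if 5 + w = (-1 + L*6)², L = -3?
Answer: 256320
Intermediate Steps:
w = 356 (w = -5 + (-1 - 3*6)² = -5 + (-1 - 18)² = -5 + (-19)² = -5 + 361 = 356)
(48*15)*w = (48*15)*356 = 720*356 = 256320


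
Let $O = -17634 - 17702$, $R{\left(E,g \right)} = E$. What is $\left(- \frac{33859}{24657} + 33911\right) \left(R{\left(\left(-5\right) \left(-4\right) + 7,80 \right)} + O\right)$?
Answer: $- \frac{29522196267412}{24657} \approx -1.1973 \cdot 10^{9}$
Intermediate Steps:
$O = -35336$
$\left(- \frac{33859}{24657} + 33911\right) \left(R{\left(\left(-5\right) \left(-4\right) + 7,80 \right)} + O\right) = \left(- \frac{33859}{24657} + 33911\right) \left(\left(\left(-5\right) \left(-4\right) + 7\right) - 35336\right) = \left(\left(-33859\right) \frac{1}{24657} + 33911\right) \left(\left(20 + 7\right) - 35336\right) = \left(- \frac{33859}{24657} + 33911\right) \left(27 - 35336\right) = \frac{836109668}{24657} \left(-35309\right) = - \frac{29522196267412}{24657}$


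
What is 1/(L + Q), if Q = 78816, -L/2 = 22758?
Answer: 1/33300 ≈ 3.0030e-5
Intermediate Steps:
L = -45516 (L = -2*22758 = -45516)
1/(L + Q) = 1/(-45516 + 78816) = 1/33300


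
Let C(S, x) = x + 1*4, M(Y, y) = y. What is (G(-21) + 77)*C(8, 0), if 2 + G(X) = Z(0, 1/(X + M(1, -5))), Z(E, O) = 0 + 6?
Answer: 324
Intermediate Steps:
C(S, x) = 4 + x (C(S, x) = x + 4 = 4 + x)
Z(E, O) = 6
G(X) = 4 (G(X) = -2 + 6 = 4)
(G(-21) + 77)*C(8, 0) = (4 + 77)*(4 + 0) = 81*4 = 324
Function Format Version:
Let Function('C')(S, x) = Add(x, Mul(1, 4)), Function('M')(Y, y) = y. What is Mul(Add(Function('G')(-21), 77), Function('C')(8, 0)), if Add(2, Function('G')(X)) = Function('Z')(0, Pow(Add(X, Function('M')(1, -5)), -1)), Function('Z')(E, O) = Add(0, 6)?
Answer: 324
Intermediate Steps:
Function('C')(S, x) = Add(4, x) (Function('C')(S, x) = Add(x, 4) = Add(4, x))
Function('Z')(E, O) = 6
Function('G')(X) = 4 (Function('G')(X) = Add(-2, 6) = 4)
Mul(Add(Function('G')(-21), 77), Function('C')(8, 0)) = Mul(Add(4, 77), Add(4, 0)) = Mul(81, 4) = 324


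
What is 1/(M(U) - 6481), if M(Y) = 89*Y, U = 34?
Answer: -1/3455 ≈ -0.00028944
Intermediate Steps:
1/(M(U) - 6481) = 1/(89*34 - 6481) = 1/(3026 - 6481) = 1/(-3455) = -1/3455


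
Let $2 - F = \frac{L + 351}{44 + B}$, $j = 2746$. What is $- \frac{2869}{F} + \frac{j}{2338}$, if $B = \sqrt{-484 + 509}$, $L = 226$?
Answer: $\frac{164996856}{559951} \approx 294.66$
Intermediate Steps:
$B = 5$ ($B = \sqrt{25} = 5$)
$F = - \frac{479}{49}$ ($F = 2 - \frac{226 + 351}{44 + 5} = 2 - \frac{577}{49} = - \frac{479}{49} \approx -9.7755$)
$- \frac{2869}{F} + \frac{j}{2338} = - \frac{2869}{- \frac{479}{49}} + \frac{2746}{2338} = \left(-2869\right) \left(- \frac{49}{479}\right) + 2746 \cdot \frac{1}{2338} = \frac{140581}{479} + \frac{1373}{1169} = \frac{164996856}{559951}$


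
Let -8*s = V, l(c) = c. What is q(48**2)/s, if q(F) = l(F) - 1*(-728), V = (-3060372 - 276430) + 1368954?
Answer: 3032/245981 ≈ 0.012326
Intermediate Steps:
V = -1967848 (V = -3336802 + 1368954 = -1967848)
q(F) = 728 + F (q(F) = F - 1*(-728) = F + 728 = 728 + F)
s = 245981 (s = -1/8*(-1967848) = 245981)
q(48**2)/s = (728 + 48**2)/245981 = (728 + 2304)*(1/245981) = 3032*(1/245981) = 3032/245981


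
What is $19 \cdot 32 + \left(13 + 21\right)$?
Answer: $642$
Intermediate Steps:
$19 \cdot 32 + \left(13 + 21\right) = 608 + 34 = 642$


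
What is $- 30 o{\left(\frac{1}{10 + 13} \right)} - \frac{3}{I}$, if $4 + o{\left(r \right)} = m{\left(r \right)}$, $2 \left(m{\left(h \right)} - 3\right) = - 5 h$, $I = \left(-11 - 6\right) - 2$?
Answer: $\frac{14604}{437} \approx 33.419$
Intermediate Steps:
$I = -19$ ($I = \left(-11 - 6\right) - 2 = -17 - 2 = -19$)
$m{\left(h \right)} = 3 - \frac{5 h}{2}$ ($m{\left(h \right)} = 3 + \frac{\left(-5\right) h}{2} = 3 - \frac{5 h}{2}$)
$o{\left(r \right)} = -1 - \frac{5 r}{2}$ ($o{\left(r \right)} = -4 - \left(-3 + \frac{5 r}{2}\right) = -1 - \frac{5 r}{2}$)
$- 30 o{\left(\frac{1}{10 + 13} \right)} - \frac{3}{I} = - 30 \left(-1 - \frac{5}{2 \left(10 + 13\right)}\right) - \frac{3}{-19} = - 30 \left(-1 - \frac{5}{2 \cdot 23}\right) - - \frac{3}{19} = - 30 \left(-1 - \frac{5}{46}\right) + \frac{3}{19} = \left(-30\right) \left(- \frac{51}{46}\right) + \frac{3}{19} = \frac{765}{23} + \frac{3}{19} = \frac{14604}{437}$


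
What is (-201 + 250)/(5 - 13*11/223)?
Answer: 10927/972 ≈ 11.242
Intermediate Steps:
(-201 + 250)/(5 - 13*11/223) = 49/(5 - 143*1/223) = 49/(5 - 143/223) = 49/(972/223) = 49*(223/972) = 10927/972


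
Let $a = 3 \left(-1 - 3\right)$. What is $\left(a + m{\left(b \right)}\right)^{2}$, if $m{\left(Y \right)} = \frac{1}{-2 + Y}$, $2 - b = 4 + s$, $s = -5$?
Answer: $121$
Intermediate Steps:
$b = 3$ ($b = 2 - \left(4 - 5\right) = 2 - -1 = 2 + 1 = 3$)
$a = -12$ ($a = 3 \left(-1 - 3\right) = 3 \left(-4\right) = -12$)
$\left(a + m{\left(b \right)}\right)^{2} = \left(-12 + \frac{1}{-2 + 3}\right)^{2} = \left(-12 + 1^{-1}\right)^{2} = \left(-12 + 1\right)^{2} = \left(-11\right)^{2} = 121$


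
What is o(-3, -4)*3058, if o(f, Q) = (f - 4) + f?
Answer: -30580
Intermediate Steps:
o(f, Q) = -4 + 2*f (o(f, Q) = (-4 + f) + f = -4 + 2*f)
o(-3, -4)*3058 = (-4 + 2*(-3))*3058 = (-4 - 6)*3058 = -10*3058 = -30580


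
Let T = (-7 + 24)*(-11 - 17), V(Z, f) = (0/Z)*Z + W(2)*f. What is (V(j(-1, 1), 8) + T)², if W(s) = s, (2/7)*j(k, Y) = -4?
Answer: 211600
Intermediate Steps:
j(k, Y) = -14 (j(k, Y) = (7/2)*(-4) = -14)
V(Z, f) = 2*f (V(Z, f) = (0/Z)*Z + 2*f = 0*Z + 2*f = 0 + 2*f = 2*f)
T = -476 (T = 17*(-28) = -476)
(V(j(-1, 1), 8) + T)² = (2*8 - 476)² = (16 - 476)² = (-460)² = 211600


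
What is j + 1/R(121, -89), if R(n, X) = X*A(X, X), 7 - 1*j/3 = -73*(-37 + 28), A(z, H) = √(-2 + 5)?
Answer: -1950 - √3/267 ≈ -1950.0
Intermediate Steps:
A(z, H) = √3
j = -1950 (j = 21 - (-219)*(-37 + 28) = 21 - (-219)*(-9) = 21 - 3*657 = 21 - 1971 = -1950)
R(n, X) = X*√3
j + 1/R(121, -89) = -1950 + 1/(-89*√3) = -1950 - √3/267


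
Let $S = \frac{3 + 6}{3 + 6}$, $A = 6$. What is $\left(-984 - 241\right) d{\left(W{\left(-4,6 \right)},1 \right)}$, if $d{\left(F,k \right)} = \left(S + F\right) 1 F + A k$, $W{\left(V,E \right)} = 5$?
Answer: $-44100$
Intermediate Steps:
$S = 1$ ($S = \frac{9}{9} = 9 \cdot \frac{1}{9} = 1$)
$d{\left(F,k \right)} = 6 k + F \left(1 + F\right)$ ($d{\left(F,k \right)} = \left(1 + F\right) 1 F + 6 k = \left(1 + F\right) F + 6 k = F \left(1 + F\right) + 6 k = 6 k + F \left(1 + F\right)$)
$\left(-984 - 241\right) d{\left(W{\left(-4,6 \right)},1 \right)} = \left(-984 - 241\right) \left(5 + 5^{2} + 6 \cdot 1\right) = - 1225 \left(5 + 25 + 6\right) = \left(-1225\right) 36 = -44100$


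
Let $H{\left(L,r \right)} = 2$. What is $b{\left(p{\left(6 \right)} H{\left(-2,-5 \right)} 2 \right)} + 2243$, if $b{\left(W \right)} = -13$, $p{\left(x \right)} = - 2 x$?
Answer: $2230$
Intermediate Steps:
$b{\left(p{\left(6 \right)} H{\left(-2,-5 \right)} 2 \right)} + 2243 = -13 + 2243 = 2230$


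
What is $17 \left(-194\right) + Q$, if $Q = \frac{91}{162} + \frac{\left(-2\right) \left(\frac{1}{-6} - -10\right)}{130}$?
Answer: $- \frac{17361809}{5265} \approx -3297.6$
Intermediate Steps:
$Q = \frac{2161}{5265}$ ($Q = 91 \cdot \frac{1}{162} + - 2 \left(- \frac{1}{6} + 10\right) \frac{1}{130} = \frac{91}{162} + \left(-2\right) \frac{59}{6} \cdot \frac{1}{130} = \frac{91}{162} - \frac{59}{390} = \frac{2161}{5265} \approx 0.41045$)
$17 \left(-194\right) + Q = 17 \left(-194\right) + \frac{2161}{5265} = -3298 + \frac{2161}{5265} = - \frac{17361809}{5265}$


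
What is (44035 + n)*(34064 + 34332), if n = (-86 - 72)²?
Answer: 4719255604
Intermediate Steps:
n = 24964 (n = (-158)² = 24964)
(44035 + n)*(34064 + 34332) = (44035 + 24964)*(34064 + 34332) = 68999*68396 = 4719255604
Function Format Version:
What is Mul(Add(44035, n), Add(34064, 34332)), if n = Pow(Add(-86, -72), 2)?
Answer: 4719255604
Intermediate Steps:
n = 24964 (n = Pow(-158, 2) = 24964)
Mul(Add(44035, n), Add(34064, 34332)) = Mul(Add(44035, 24964), Add(34064, 34332)) = Mul(68999, 68396) = 4719255604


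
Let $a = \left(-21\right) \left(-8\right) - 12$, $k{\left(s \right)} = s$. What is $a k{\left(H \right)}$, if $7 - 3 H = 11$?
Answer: $-208$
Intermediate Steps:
$H = - \frac{4}{3}$ ($H = \frac{7}{3} - \frac{11}{3} = - \frac{4}{3} \approx -1.3333$)
$a = 156$ ($a = 168 - 12 = 156$)
$a k{\left(H \right)} = 156 \left(- \frac{4}{3}\right) = -208$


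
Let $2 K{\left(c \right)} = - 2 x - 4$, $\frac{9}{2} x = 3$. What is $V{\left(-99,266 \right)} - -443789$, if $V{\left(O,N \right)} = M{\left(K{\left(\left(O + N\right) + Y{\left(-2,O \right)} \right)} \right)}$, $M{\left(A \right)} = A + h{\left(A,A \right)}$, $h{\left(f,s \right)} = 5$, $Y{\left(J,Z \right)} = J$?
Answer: $\frac{1331374}{3} \approx 4.4379 \cdot 10^{5}$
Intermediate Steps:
$x = \frac{2}{3}$ ($x = \frac{2}{9} \cdot 3 = \frac{2}{3} \approx 0.66667$)
$K{\left(c \right)} = - \frac{8}{3}$ ($K{\left(c \right)} = \frac{\left(-2\right) \frac{2}{3} - 4}{2} = \frac{- \frac{4}{3} - 4}{2} = \frac{1}{2} \left(- \frac{16}{3}\right) = - \frac{8}{3}$)
$M{\left(A \right)} = 5 + A$ ($M{\left(A \right)} = A + 5 = 5 + A$)
$V{\left(O,N \right)} = \frac{7}{3}$ ($V{\left(O,N \right)} = 5 - \frac{8}{3} = \frac{7}{3}$)
$V{\left(-99,266 \right)} - -443789 = \frac{7}{3} - -443789 = \frac{7}{3} + 443789 = \frac{1331374}{3}$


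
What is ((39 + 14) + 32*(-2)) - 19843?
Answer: -19854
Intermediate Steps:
((39 + 14) + 32*(-2)) - 19843 = (53 - 64) - 19843 = -11 - 19843 = -19854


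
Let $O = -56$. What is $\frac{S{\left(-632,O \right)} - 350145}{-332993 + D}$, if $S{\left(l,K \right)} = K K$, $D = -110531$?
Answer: $\frac{347009}{443524} \approx 0.78239$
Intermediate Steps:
$S{\left(l,K \right)} = K^{2}$
$\frac{S{\left(-632,O \right)} - 350145}{-332993 + D} = \frac{\left(-56\right)^{2} - 350145}{-332993 - 110531} = \frac{3136 - 350145}{-443524} = \left(-347009\right) \left(- \frac{1}{443524}\right) = \frac{347009}{443524}$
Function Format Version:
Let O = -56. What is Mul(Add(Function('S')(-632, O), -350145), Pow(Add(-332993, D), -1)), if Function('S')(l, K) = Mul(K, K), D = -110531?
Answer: Rational(347009, 443524) ≈ 0.78239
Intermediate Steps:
Function('S')(l, K) = Pow(K, 2)
Mul(Add(Function('S')(-632, O), -350145), Pow(Add(-332993, D), -1)) = Mul(Add(Pow(-56, 2), -350145), Pow(Add(-332993, -110531), -1)) = Mul(Add(3136, -350145), Pow(-443524, -1)) = Mul(-347009, Rational(-1, 443524)) = Rational(347009, 443524)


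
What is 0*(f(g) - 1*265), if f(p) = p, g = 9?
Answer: 0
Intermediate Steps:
0*(f(g) - 1*265) = 0*(9 - 1*265) = 0*(9 - 265) = 0*(-256) = 0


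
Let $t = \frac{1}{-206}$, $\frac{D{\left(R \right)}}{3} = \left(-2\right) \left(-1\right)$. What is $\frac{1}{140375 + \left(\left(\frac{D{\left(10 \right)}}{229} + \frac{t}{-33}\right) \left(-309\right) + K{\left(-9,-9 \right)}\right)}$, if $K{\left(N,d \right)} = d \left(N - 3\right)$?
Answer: $\frac{5038}{707712337} \approx 7.1187 \cdot 10^{-6}$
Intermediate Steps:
$D{\left(R \right)} = 6$ ($D{\left(R \right)} = 3 \left(\left(-2\right) \left(-1\right)\right) = 3 \cdot 2 = 6$)
$t = - \frac{1}{206} \approx -0.0048544$
$K{\left(N,d \right)} = d \left(-3 + N\right)$
$\frac{1}{140375 + \left(\left(\frac{D{\left(10 \right)}}{229} + \frac{t}{-33}\right) \left(-309\right) + K{\left(-9,-9 \right)}\right)} = \frac{1}{140375 - \left(9 \left(-3 - 9\right) - \left(\frac{6}{229} - \frac{1}{206 \left(-33\right)}\right) \left(-309\right)\right)} = \frac{1}{140375 + \left(\left(6 \cdot \frac{1}{229} - - \frac{1}{6798}\right) \left(-309\right) - -108\right)} = \frac{1}{140375 + \left(\left(\frac{6}{229} + \frac{1}{6798}\right) \left(-309\right) + 108\right)} = \frac{1}{140375 + \left(\frac{41017}{1556742} \left(-309\right) + 108\right)} = \frac{1}{140375 + \left(- \frac{41017}{5038} + 108\right)} = \frac{1}{140375 + \frac{503087}{5038}} = \frac{1}{\frac{707712337}{5038}} = \frac{5038}{707712337}$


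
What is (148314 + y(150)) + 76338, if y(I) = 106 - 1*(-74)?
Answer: 224832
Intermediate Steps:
y(I) = 180 (y(I) = 106 + 74 = 180)
(148314 + y(150)) + 76338 = (148314 + 180) + 76338 = 148494 + 76338 = 224832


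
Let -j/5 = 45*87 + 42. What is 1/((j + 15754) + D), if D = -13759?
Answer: -1/17790 ≈ -5.6211e-5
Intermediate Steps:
j = -19785 (j = -5*(45*87 + 42) = -5*(3915 + 42) = -5*3957 = -19785)
1/((j + 15754) + D) = 1/((-19785 + 15754) - 13759) = 1/(-4031 - 13759) = 1/(-17790) = -1/17790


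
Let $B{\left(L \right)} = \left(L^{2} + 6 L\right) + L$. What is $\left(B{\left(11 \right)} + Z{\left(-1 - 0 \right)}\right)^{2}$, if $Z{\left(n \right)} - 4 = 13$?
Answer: $46225$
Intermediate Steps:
$Z{\left(n \right)} = 17$ ($Z{\left(n \right)} = 4 + 13 = 17$)
$B{\left(L \right)} = L^{2} + 7 L$
$\left(B{\left(11 \right)} + Z{\left(-1 - 0 \right)}\right)^{2} = \left(11 \left(7 + 11\right) + 17\right)^{2} = \left(11 \cdot 18 + 17\right)^{2} = \left(198 + 17\right)^{2} = 215^{2} = 46225$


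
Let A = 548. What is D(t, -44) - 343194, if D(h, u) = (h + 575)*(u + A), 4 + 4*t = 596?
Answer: 21198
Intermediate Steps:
t = 148 (t = -1 + (¼)*596 = -1 + 149 = 148)
D(h, u) = (548 + u)*(575 + h) (D(h, u) = (h + 575)*(u + 548) = (575 + h)*(548 + u) = (548 + u)*(575 + h))
D(t, -44) - 343194 = (315100 + 548*148 + 575*(-44) + 148*(-44)) - 343194 = (315100 + 81104 - 25300 - 6512) - 343194 = 364392 - 343194 = 21198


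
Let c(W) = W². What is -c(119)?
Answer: -14161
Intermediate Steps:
-c(119) = -1*119² = -1*14161 = -14161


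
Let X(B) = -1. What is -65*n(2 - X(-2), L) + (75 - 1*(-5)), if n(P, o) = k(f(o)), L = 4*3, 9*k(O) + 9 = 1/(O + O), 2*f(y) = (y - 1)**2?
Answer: 157840/1089 ≈ 144.94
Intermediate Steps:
f(y) = (-1 + y)**2/2 (f(y) = (y - 1)**2/2 = (-1 + y)**2/2)
k(O) = -1 + 1/(18*O) (k(O) = -1 + 1/(9*(O + O)) = -1 + 1/(9*((2*O))) = -1 + (1/(2*O))/9 = -1 + 1/(18*O))
L = 12
n(P, o) = 2*(1/18 - (-1 + o)**2/2)/(-1 + o)**2 (n(P, o) = (1/18 - (-1 + o)**2/2)/(((-1 + o)**2/2)) = (2/(-1 + o)**2)*(1/18 - (-1 + o)**2/2) = 2*(1/18 - (-1 + o)**2/2)/(-1 + o)**2)
-65*n(2 - X(-2), L) + (75 - 1*(-5)) = -65*(-1 + 1/(9*(-1 + 12)**2)) + (75 - 1*(-5)) = -65*(-1 + (1/9)/11**2) + (75 + 5) = -65*(-1 + (1/9)*(1/121)) + 80 = -65*(-1 + 1/1089) + 80 = -65*(-1088/1089) + 80 = 70720/1089 + 80 = 157840/1089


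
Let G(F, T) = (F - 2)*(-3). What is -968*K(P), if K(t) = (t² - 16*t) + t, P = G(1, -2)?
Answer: 34848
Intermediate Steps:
G(F, T) = 6 - 3*F (G(F, T) = (-2 + F)*(-3) = 6 - 3*F)
P = 3 (P = 6 - 3*1 = 6 - 3 = 3)
K(t) = t² - 15*t
-968*K(P) = -2904*(-15 + 3) = -2904*(-12) = -968*(-36) = 34848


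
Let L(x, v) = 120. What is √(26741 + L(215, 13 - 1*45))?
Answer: √26861 ≈ 163.89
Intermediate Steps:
√(26741 + L(215, 13 - 1*45)) = √(26741 + 120) = √26861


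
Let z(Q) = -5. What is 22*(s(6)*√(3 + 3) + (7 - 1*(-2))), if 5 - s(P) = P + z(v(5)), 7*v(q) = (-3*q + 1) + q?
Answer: 198 + 88*√6 ≈ 413.56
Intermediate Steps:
v(q) = ⅐ - 2*q/7 (v(q) = ((-3*q + 1) + q)/7 = ((1 - 3*q) + q)/7 = (1 - 2*q)/7 = ⅐ - 2*q/7)
s(P) = 10 - P (s(P) = 5 - (P - 5) = 5 - (-5 + P) = 5 + (5 - P) = 10 - P)
22*(s(6)*√(3 + 3) + (7 - 1*(-2))) = 22*((10 - 1*6)*√(3 + 3) + (7 - 1*(-2))) = 22*((10 - 6)*√6 + (7 + 2)) = 22*(4*√6 + 9) = 22*(9 + 4*√6) = 198 + 88*√6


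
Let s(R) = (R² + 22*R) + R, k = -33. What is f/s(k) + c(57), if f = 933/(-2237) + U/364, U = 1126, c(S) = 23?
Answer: 618247337/26870844 ≈ 23.008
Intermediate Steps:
f = 1089625/407134 (f = 933/(-2237) + 1126/364 = 933*(-1/2237) + 1126*(1/364) = -933/2237 + 563/182 = 1089625/407134 ≈ 2.6763)
s(R) = R² + 23*R
f/s(k) + c(57) = 1089625/(407134*((-33*(23 - 33)))) + 23 = 1089625/(407134*((-33*(-10)))) + 23 = (1089625/407134)/330 + 23 = (1089625/407134)*(1/330) + 23 = 217925/26870844 + 23 = 618247337/26870844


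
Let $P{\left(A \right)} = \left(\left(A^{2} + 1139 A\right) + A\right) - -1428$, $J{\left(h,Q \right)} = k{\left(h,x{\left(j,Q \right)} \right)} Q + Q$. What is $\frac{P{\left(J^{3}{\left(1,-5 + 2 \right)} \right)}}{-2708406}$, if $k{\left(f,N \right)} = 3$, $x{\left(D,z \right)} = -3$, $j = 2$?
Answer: $- \frac{169582}{451401} \approx -0.37568$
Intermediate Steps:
$J{\left(h,Q \right)} = 4 Q$ ($J{\left(h,Q \right)} = 3 Q + Q = 4 Q$)
$P{\left(A \right)} = 1428 + A^{2} + 1140 A$ ($P{\left(A \right)} = \left(A^{2} + 1140 A\right) + 1428 = 1428 + A^{2} + 1140 A$)
$\frac{P{\left(J^{3}{\left(1,-5 + 2 \right)} \right)}}{-2708406} = \frac{1428 + \left(\left(4 \left(-5 + 2\right)\right)^{3}\right)^{2} + 1140 \left(4 \left(-5 + 2\right)\right)^{3}}{-2708406} = \left(1428 + \left(\left(4 \left(-3\right)\right)^{3}\right)^{2} + 1140 \left(4 \left(-3\right)\right)^{3}\right) \left(- \frac{1}{2708406}\right) = \left(1428 + \left(\left(-12\right)^{3}\right)^{2} + 1140 \left(-12\right)^{3}\right) \left(- \frac{1}{2708406}\right) = \left(1428 + \left(-1728\right)^{2} + 1140 \left(-1728\right)\right) \left(- \frac{1}{2708406}\right) = \left(1428 + 2985984 - 1969920\right) \left(- \frac{1}{2708406}\right) = 1017492 \left(- \frac{1}{2708406}\right) = - \frac{169582}{451401}$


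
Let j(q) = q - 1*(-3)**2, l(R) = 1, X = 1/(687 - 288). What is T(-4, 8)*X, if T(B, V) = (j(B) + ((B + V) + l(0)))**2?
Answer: 64/399 ≈ 0.16040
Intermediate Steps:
X = 1/399 ≈ 0.0025063
j(q) = -9 + q (j(q) = q - 1*9 = q - 9 = -9 + q)
T(B, V) = (-8 + V + 2*B)**2 (T(B, V) = ((-9 + B) + ((B + V) + 1))**2 = ((-9 + B) + (1 + B + V))**2 = (-8 + V + 2*B)**2)
T(-4, 8)*X = (-8 + 8 + 2*(-4))**2*(1/399) = (-8 + 8 - 8)**2*(1/399) = (-8)**2*(1/399) = 64*(1/399) = 64/399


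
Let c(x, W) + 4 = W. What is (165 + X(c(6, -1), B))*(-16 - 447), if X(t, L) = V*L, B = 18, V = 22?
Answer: -259743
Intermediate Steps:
c(x, W) = -4 + W
X(t, L) = 22*L
(165 + X(c(6, -1), B))*(-16 - 447) = (165 + 22*18)*(-16 - 447) = (165 + 396)*(-463) = 561*(-463) = -259743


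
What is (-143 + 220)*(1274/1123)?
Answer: 98098/1123 ≈ 87.354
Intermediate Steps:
(-143 + 220)*(1274/1123) = 77*(1274*(1/1123)) = 77*(1274/1123) = 98098/1123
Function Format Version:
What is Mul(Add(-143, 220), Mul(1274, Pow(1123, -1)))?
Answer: Rational(98098, 1123) ≈ 87.354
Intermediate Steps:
Mul(Add(-143, 220), Mul(1274, Pow(1123, -1))) = Mul(77, Mul(1274, Rational(1, 1123))) = Mul(77, Rational(1274, 1123)) = Rational(98098, 1123)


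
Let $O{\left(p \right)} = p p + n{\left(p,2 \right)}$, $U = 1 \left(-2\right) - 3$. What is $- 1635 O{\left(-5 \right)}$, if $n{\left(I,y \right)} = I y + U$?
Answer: $-16350$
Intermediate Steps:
$U = -5$ ($U = -2 - 3 = -5$)
$n{\left(I,y \right)} = -5 + I y$ ($n{\left(I,y \right)} = I y - 5 = -5 + I y$)
$O{\left(p \right)} = -5 + p^{2} + 2 p$ ($O{\left(p \right)} = p p + \left(-5 + p 2\right) = p^{2} + \left(-5 + 2 p\right) = -5 + p^{2} + 2 p$)
$- 1635 O{\left(-5 \right)} = - 1635 \left(-5 + \left(-5\right)^{2} + 2 \left(-5\right)\right) = - 1635 \left(-5 + 25 - 10\right) = \left(-1635\right) 10 = -16350$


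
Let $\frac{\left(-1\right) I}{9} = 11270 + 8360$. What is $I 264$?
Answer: $-46640880$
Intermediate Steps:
$I = -176670$ ($I = - 9 \left(11270 + 8360\right) = \left(-9\right) 19630 = -176670$)
$I 264 = \left(-176670\right) 264 = -46640880$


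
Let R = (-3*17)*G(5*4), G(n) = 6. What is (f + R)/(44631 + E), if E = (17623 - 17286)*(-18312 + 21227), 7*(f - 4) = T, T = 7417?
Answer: 5303/7188902 ≈ 0.00073767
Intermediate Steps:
f = 7445/7 (f = 4 + (⅐)*7417 = 4 + 7417/7 = 7445/7 ≈ 1063.6)
E = 982355 (E = 337*2915 = 982355)
R = -306 (R = -3*17*6 = -51*6 = -306)
(f + R)/(44631 + E) = (7445/7 - 306)/(44631 + 982355) = (5303/7)/1026986 = (5303/7)*(1/1026986) = 5303/7188902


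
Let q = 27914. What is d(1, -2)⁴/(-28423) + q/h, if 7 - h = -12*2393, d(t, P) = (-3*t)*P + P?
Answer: 786046534/816393829 ≈ 0.96283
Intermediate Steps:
d(t, P) = P - 3*P*t (d(t, P) = -3*P*t + P = P - 3*P*t)
h = 28723 (h = 7 - (-12)*2393 = 7 - 1*(-28716) = 7 + 28716 = 28723)
d(1, -2)⁴/(-28423) + q/h = (-2*(1 - 3*1))⁴/(-28423) + 27914/28723 = (-2*(1 - 3))⁴*(-1/28423) + 27914*(1/28723) = (-2*(-2))⁴*(-1/28423) + 27914/28723 = 4⁴*(-1/28423) + 27914/28723 = 256*(-1/28423) + 27914/28723 = -256/28423 + 27914/28723 = 786046534/816393829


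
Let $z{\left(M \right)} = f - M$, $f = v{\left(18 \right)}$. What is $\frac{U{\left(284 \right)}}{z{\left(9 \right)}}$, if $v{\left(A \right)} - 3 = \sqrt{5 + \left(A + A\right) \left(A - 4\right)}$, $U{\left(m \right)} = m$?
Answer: $\frac{1704}{473} + \frac{284 \sqrt{509}}{473} \approx 17.149$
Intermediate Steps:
$v{\left(A \right)} = 3 + \sqrt{5 + 2 A \left(-4 + A\right)}$ ($v{\left(A \right)} = 3 + \sqrt{5 + \left(A + A\right) \left(A - 4\right)} = 3 + \sqrt{5 + 2 A \left(-4 + A\right)}$)
$f = 3 + \sqrt{509}$ ($f = 3 + \sqrt{5 - 144 + 2 \cdot 18^{2}} = 3 + \sqrt{5 - 144 + 2 \cdot 324} = 3 + \sqrt{5 - 144 + 648} = 3 + \sqrt{509} \approx 25.561$)
$z{\left(M \right)} = 3 + \sqrt{509} - M$ ($z{\left(M \right)} = \left(3 + \sqrt{509}\right) - M = 3 + \sqrt{509} - M$)
$\frac{U{\left(284 \right)}}{z{\left(9 \right)}} = \frac{284}{3 + \sqrt{509} - 9} = \frac{284}{-6 + \sqrt{509}}$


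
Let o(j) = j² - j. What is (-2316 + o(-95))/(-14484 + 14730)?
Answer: 1134/41 ≈ 27.659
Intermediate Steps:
(-2316 + o(-95))/(-14484 + 14730) = (-2316 - 95*(-1 - 95))/(-14484 + 14730) = (-2316 - 95*(-96))/246 = (-2316 + 9120)*(1/246) = 6804*(1/246) = 1134/41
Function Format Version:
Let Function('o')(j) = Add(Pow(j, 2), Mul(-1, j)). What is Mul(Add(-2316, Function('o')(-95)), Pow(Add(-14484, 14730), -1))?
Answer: Rational(1134, 41) ≈ 27.659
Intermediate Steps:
Mul(Add(-2316, Function('o')(-95)), Pow(Add(-14484, 14730), -1)) = Mul(Add(-2316, Mul(-95, Add(-1, -95))), Pow(Add(-14484, 14730), -1)) = Mul(Add(-2316, Mul(-95, -96)), Pow(246, -1)) = Mul(Add(-2316, 9120), Rational(1, 246)) = Mul(6804, Rational(1, 246)) = Rational(1134, 41)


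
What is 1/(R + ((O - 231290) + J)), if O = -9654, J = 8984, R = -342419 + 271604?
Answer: -1/302775 ≈ -3.3028e-6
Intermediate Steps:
R = -70815
1/(R + ((O - 231290) + J)) = 1/(-70815 + ((-9654 - 231290) + 8984)) = 1/(-70815 + (-240944 + 8984)) = 1/(-70815 - 231960) = 1/(-302775) = -1/302775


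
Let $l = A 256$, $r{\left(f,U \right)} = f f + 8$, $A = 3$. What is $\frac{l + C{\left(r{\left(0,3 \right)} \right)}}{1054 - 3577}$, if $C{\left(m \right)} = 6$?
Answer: $- \frac{258}{841} \approx -0.30678$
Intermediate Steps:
$r{\left(f,U \right)} = 8 + f^{2}$ ($r{\left(f,U \right)} = f^{2} + 8 = 8 + f^{2}$)
$l = 768$ ($l = 3 \cdot 256 = 768$)
$\frac{l + C{\left(r{\left(0,3 \right)} \right)}}{1054 - 3577} = \frac{768 + 6}{1054 - 3577} = \frac{774}{-2523} = 774 \left(- \frac{1}{2523}\right) = - \frac{258}{841}$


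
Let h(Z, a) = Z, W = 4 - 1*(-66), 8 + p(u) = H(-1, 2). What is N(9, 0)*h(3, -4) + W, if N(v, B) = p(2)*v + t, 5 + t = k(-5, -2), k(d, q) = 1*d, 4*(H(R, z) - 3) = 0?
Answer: -95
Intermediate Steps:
H(R, z) = 3 (H(R, z) = 3 + (¼)*0 = 3 + 0 = 3)
p(u) = -5 (p(u) = -8 + 3 = -5)
k(d, q) = d
t = -10 (t = -5 - 5 = -10)
W = 70 (W = 4 + 66 = 70)
N(v, B) = -10 - 5*v (N(v, B) = -5*v - 10 = -10 - 5*v)
N(9, 0)*h(3, -4) + W = (-10 - 5*9)*3 + 70 = (-10 - 45)*3 + 70 = -55*3 + 70 = -165 + 70 = -95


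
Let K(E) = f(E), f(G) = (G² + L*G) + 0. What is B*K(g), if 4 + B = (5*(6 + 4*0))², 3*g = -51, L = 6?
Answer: 167552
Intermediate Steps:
g = -17 (g = (⅓)*(-51) = -17)
f(G) = G² + 6*G (f(G) = (G² + 6*G) + 0 = G² + 6*G)
K(E) = E*(6 + E)
B = 896 (B = -4 + (5*(6 + 4*0))² = -4 + (5*(6 + 0))² = -4 + (5*6)² = -4 + 30² = -4 + 900 = 896)
B*K(g) = 896*(-17*(6 - 17)) = 896*(-17*(-11)) = 896*187 = 167552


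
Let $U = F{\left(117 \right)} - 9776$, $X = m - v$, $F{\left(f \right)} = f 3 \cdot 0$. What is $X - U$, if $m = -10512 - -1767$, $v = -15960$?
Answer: $16991$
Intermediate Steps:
$m = -8745$ ($m = -10512 + 1767 = -8745$)
$F{\left(f \right)} = 0$ ($F{\left(f \right)} = 3 f 0 = 0$)
$X = 7215$ ($X = -8745 - -15960 = -8745 + 15960 = 7215$)
$U = -9776$ ($U = 0 - 9776 = -9776$)
$X - U = 7215 - -9776 = 7215 + 9776 = 16991$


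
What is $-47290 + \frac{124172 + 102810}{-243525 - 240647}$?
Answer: $- \frac{11448360431}{242086} \approx -47291.0$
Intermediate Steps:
$-47290 + \frac{124172 + 102810}{-243525 - 240647} = -47290 + \frac{226982}{-484172} = -47290 + 226982 \left(- \frac{1}{484172}\right) = -47290 - \frac{113491}{242086} = - \frac{11448360431}{242086}$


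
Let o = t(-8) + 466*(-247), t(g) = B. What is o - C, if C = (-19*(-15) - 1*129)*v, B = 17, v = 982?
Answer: -268277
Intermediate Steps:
t(g) = 17
o = -115085 (o = 17 + 466*(-247) = 17 - 115102 = -115085)
C = 153192 (C = (-19*(-15) - 1*129)*982 = (285 - 129)*982 = 156*982 = 153192)
o - C = -115085 - 1*153192 = -115085 - 153192 = -268277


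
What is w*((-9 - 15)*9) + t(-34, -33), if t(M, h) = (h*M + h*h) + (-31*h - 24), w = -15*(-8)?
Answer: -22710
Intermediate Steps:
w = 120
t(M, h) = -24 + h² - 31*h + M*h (t(M, h) = (M*h + h²) + (-24 - 31*h) = (h² + M*h) + (-24 - 31*h) = -24 + h² - 31*h + M*h)
w*((-9 - 15)*9) + t(-34, -33) = 120*((-9 - 15)*9) + (-24 + (-33)² - 31*(-33) - 34*(-33)) = 120*(-24*9) + (-24 + 1089 + 1023 + 1122) = 120*(-216) + 3210 = -25920 + 3210 = -22710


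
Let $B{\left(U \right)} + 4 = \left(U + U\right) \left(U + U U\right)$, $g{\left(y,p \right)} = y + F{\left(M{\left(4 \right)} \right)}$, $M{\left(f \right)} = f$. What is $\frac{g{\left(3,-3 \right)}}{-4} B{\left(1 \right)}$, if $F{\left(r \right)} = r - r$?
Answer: $0$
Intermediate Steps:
$F{\left(r \right)} = 0$
$g{\left(y,p \right)} = y$ ($g{\left(y,p \right)} = y + 0 = y$)
$B{\left(U \right)} = -4 + 2 U \left(U + U^{2}\right)$ ($B{\left(U \right)} = -4 + \left(U + U\right) \left(U + U U\right) = -4 + 2 U \left(U + U^{2}\right)$)
$\frac{g{\left(3,-3 \right)}}{-4} B{\left(1 \right)} = \frac{3}{-4} \left(-4 + 2 \cdot 1^{2} + 2 \cdot 1^{3}\right) = 3 \left(- \frac{1}{4}\right) \left(-4 + 2 \cdot 1 + 2 \cdot 1\right) = - \frac{3 \left(-4 + 2 + 2\right)}{4} = \left(- \frac{3}{4}\right) 0 = 0$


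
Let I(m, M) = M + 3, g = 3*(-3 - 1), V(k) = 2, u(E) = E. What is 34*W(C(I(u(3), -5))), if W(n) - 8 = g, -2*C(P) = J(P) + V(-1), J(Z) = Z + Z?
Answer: -136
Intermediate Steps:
g = -12 (g = 3*(-4) = -12)
J(Z) = 2*Z
I(m, M) = 3 + M
C(P) = -1 - P (C(P) = -(2*P + 2)/2 = -(2 + 2*P)/2 = -1 - P)
W(n) = -4 (W(n) = 8 - 12 = -4)
34*W(C(I(u(3), -5))) = 34*(-4) = -136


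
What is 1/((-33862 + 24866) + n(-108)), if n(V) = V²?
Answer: 1/2668 ≈ 0.00037481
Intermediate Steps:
1/((-33862 + 24866) + n(-108)) = 1/((-33862 + 24866) + (-108)²) = 1/(-8996 + 11664) = 1/2668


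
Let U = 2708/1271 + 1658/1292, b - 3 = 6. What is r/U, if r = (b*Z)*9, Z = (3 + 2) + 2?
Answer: 465544422/2803027 ≈ 166.09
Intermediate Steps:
b = 9 (b = 3 + 6 = 9)
Z = 7 (Z = 5 + 2 = 7)
U = 2803027/821066 (U = 2708*(1/1271) + 1658*(1/1292) = 2708/1271 + 829/646 = 2803027/821066 ≈ 3.4139)
r = 567 (r = (9*7)*9 = 63*9 = 567)
r/U = 567/(2803027/821066) = 567*(821066/2803027) = 465544422/2803027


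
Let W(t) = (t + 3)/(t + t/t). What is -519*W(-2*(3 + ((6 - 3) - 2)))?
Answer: -2595/7 ≈ -370.71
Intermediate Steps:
W(t) = (3 + t)/(1 + t) (W(t) = (3 + t)/(t + 1) = (3 + t)/(1 + t))
-519*W(-2*(3 + ((6 - 3) - 2))) = -519*(3 - 2*(3 + ((6 - 3) - 2)))/(1 - 2*(3 + ((6 - 3) - 2))) = -519*(3 - 2*(3 + (3 - 2)))/(1 - 2*(3 + (3 - 2))) = -519*(3 - 2*(3 + 1))/(1 - 2*(3 + 1)) = -519*(3 - 2*4)/(1 - 2*4) = -519*(3 - 8)/(1 - 8) = -519*(-5)/(-7) = -(-519)*(-5)/7 = -519*5/7 = -2595/7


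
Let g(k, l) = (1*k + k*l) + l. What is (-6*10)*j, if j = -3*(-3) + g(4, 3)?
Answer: -1680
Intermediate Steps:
g(k, l) = k + l + k*l (g(k, l) = (k + k*l) + l = k + l + k*l)
j = 28 (j = -3*(-3) + (4 + 3 + 4*3) = 9 + (4 + 3 + 12) = 9 + 19 = 28)
(-6*10)*j = -6*10*28 = -60*28 = -1680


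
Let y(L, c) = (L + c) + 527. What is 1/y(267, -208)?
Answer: 1/586 ≈ 0.0017065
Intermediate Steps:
y(L, c) = 527 + L + c
1/y(267, -208) = 1/(527 + 267 - 208) = 1/586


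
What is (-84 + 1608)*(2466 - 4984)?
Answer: -3837432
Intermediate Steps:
(-84 + 1608)*(2466 - 4984) = 1524*(-2518) = -3837432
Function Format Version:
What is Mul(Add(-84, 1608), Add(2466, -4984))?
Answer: -3837432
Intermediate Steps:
Mul(Add(-84, 1608), Add(2466, -4984)) = Mul(1524, -2518) = -3837432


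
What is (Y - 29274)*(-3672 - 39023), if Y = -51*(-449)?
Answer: 272180625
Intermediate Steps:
Y = 22899
(Y - 29274)*(-3672 - 39023) = (22899 - 29274)*(-3672 - 39023) = -6375*(-42695) = 272180625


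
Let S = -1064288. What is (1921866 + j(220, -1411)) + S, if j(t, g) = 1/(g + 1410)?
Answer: 857577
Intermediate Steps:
j(t, g) = 1/(1410 + g)
(1921866 + j(220, -1411)) + S = (1921866 + 1/(1410 - 1411)) - 1064288 = (1921866 + 1/(-1)) - 1064288 = (1921866 - 1) - 1064288 = 1921865 - 1064288 = 857577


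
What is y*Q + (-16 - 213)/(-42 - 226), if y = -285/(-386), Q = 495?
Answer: 18948247/51724 ≈ 366.33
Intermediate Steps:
y = 285/386 (y = -285*(-1/386) = 285/386 ≈ 0.73834)
y*Q + (-16 - 213)/(-42 - 226) = (285/386)*495 + (-16 - 213)/(-42 - 226) = 141075/386 - 229/(-268) = 141075/386 - 229*(-1/268) = 141075/386 + 229/268 = 18948247/51724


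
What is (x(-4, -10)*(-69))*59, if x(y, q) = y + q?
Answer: 56994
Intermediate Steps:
x(y, q) = q + y
(x(-4, -10)*(-69))*59 = ((-10 - 4)*(-69))*59 = -14*(-69)*59 = 966*59 = 56994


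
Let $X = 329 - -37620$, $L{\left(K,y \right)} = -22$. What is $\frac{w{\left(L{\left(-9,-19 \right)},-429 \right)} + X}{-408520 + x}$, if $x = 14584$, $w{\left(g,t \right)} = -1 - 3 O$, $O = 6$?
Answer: $- \frac{18965}{196968} \approx -0.096285$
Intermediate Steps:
$w{\left(g,t \right)} = -19$ ($w{\left(g,t \right)} = -1 - 18 = -19$)
$X = 37949$ ($X = 329 + 37620 = 37949$)
$\frac{w{\left(L{\left(-9,-19 \right)},-429 \right)} + X}{-408520 + x} = \frac{-19 + 37949}{-408520 + 14584} = \frac{37930}{-393936} = 37930 \left(- \frac{1}{393936}\right) = - \frac{18965}{196968}$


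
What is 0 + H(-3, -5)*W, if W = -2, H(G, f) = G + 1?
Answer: 4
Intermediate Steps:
H(G, f) = 1 + G
0 + H(-3, -5)*W = 0 + (1 - 3)*(-2) = 0 - 2*(-2) = 0 + 4 = 4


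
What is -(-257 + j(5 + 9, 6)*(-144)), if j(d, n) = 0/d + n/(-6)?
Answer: 113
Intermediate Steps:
j(d, n) = -n/6 (j(d, n) = 0 + n*(-⅙) = 0 - n/6 = -n/6)
-(-257 + j(5 + 9, 6)*(-144)) = -(-257 - ⅙*6*(-144)) = -(-257 - 1*(-144)) = -(-257 + 144) = -1*(-113) = 113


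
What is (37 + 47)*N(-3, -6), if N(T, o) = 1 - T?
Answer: 336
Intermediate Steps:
(37 + 47)*N(-3, -6) = (37 + 47)*(1 - 1*(-3)) = 84*(1 + 3) = 84*4 = 336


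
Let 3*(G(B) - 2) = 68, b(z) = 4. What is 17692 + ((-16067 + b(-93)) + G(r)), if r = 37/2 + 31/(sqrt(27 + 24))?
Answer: 4961/3 ≈ 1653.7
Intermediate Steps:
r = 37/2 + 31*sqrt(51)/51 (r = 37*(1/2) + 31/(sqrt(51)) = 37/2 + 31*(sqrt(51)/51) = 37/2 + 31*sqrt(51)/51 ≈ 22.841)
G(B) = 74/3 (G(B) = 2 + (1/3)*68 = 2 + 68/3 = 74/3)
17692 + ((-16067 + b(-93)) + G(r)) = 17692 + ((-16067 + 4) + 74/3) = 17692 + (-16063 + 74/3) = 17692 - 48115/3 = 4961/3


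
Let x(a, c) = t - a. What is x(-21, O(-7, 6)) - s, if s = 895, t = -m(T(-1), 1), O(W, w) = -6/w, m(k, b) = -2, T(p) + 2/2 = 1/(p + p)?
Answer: -872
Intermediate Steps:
T(p) = -1 + 1/(2*p) (T(p) = -1 + 1/(p + p) = -1 + 1/(2*p))
t = 2 (t = -1*(-2) = 2)
x(a, c) = 2 - a
x(-21, O(-7, 6)) - s = (2 - 1*(-21)) - 1*895 = (2 + 21) - 895 = 23 - 895 = -872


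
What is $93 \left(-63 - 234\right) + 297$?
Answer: $-27324$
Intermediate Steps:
$93 \left(-63 - 234\right) + 297 = 93 \left(-297\right) + 297 = -27621 + 297 = -27324$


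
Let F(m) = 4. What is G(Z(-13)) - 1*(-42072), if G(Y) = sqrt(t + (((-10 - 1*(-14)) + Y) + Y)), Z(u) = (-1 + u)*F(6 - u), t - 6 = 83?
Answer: 42072 + I*sqrt(19) ≈ 42072.0 + 4.3589*I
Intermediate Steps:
t = 89 (t = 6 + 83 = 89)
Z(u) = -4 + 4*u (Z(u) = (-1 + u)*4 = -4 + 4*u)
G(Y) = sqrt(93 + 2*Y) (G(Y) = sqrt(89 + (((-10 - 1*(-14)) + Y) + Y)) = sqrt(89 + (((-10 + 14) + Y) + Y)) = sqrt(89 + ((4 + Y) + Y)) = sqrt(89 + (4 + 2*Y)) = sqrt(93 + 2*Y))
G(Z(-13)) - 1*(-42072) = sqrt(93 + 2*(-4 + 4*(-13))) - 1*(-42072) = sqrt(93 + 2*(-4 - 52)) + 42072 = sqrt(93 + 2*(-56)) + 42072 = sqrt(93 - 112) + 42072 = sqrt(-19) + 42072 = I*sqrt(19) + 42072 = 42072 + I*sqrt(19)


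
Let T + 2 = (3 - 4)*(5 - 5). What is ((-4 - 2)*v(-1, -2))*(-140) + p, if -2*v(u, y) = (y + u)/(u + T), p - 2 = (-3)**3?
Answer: -445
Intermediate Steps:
p = -25 (p = 2 + (-3)**3 = 2 - 27 = -25)
T = -2 (T = -2 + (3 - 4)*(5 - 5) = -2 - 1*0 = -2 + 0 = -2)
v(u, y) = -(u + y)/(2*(-2 + u)) (v(u, y) = -(y + u)/(2*(u - 2)) = -(u + y)/(2*(-2 + u)))
((-4 - 2)*v(-1, -2))*(-140) + p = ((-4 - 2)*((-1*(-1) - 1*(-2))/(2*(-2 - 1))))*(-140) - 25 = -3*(1 + 2)/(-3)*(-140) - 25 = -3*(-1)*3/3*(-140) - 25 = -6*(-1/2)*(-140) - 25 = 3*(-140) - 25 = -420 - 25 = -445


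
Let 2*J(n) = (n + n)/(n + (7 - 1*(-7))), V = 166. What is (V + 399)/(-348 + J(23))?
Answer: -20905/12853 ≈ -1.6265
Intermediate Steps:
J(n) = n/(14 + n) (J(n) = ((n + n)/(n + (7 - 1*(-7))))/2 = ((2*n)/(n + (7 + 7)))/2 = ((2*n)/(n + 14))/2 = ((2*n)/(14 + n))/2 = (2*n/(14 + n))/2 = n/(14 + n))
(V + 399)/(-348 + J(23)) = (166 + 399)/(-348 + 23/(14 + 23)) = 565/(-348 + 23/37) = 565/(-12853/37) = 565*(-37/12853) = -20905/12853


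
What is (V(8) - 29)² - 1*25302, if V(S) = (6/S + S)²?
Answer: -5898191/256 ≈ -23040.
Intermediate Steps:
V(S) = (S + 6/S)²
(V(8) - 29)² - 1*25302 = ((6 + 8²)²/8² - 29)² - 1*25302 = ((6 + 64)²/64 - 29)² - 25302 = ((1/64)*70² - 29)² - 25302 = ((1/64)*4900 - 29)² - 25302 = (1225/16 - 29)² - 25302 = (761/16)² - 25302 = 579121/256 - 25302 = -5898191/256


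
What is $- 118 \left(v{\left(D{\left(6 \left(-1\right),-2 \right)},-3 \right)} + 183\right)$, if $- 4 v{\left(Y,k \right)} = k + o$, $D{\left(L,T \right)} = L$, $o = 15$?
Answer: $-21240$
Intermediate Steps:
$v{\left(Y,k \right)} = - \frac{15}{4} - \frac{k}{4}$ ($v{\left(Y,k \right)} = - \frac{k + 15}{4} = - \frac{15 + k}{4} = - \frac{15}{4} - \frac{k}{4}$)
$- 118 \left(v{\left(D{\left(6 \left(-1\right),-2 \right)},-3 \right)} + 183\right) = - 118 \left(\left(- \frac{15}{4} - - \frac{3}{4}\right) + 183\right) = - 118 \left(\left(- \frac{15}{4} + \frac{3}{4}\right) + 183\right) = - 118 \left(-3 + 183\right) = \left(-118\right) 180 = -21240$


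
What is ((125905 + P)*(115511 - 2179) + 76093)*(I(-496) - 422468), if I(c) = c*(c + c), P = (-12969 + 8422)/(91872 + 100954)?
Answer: 95701315589952448068/96413 ≈ 9.9262e+14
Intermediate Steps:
P = -4547/192826 ≈ -0.023581
I(c) = 2*c**2 (I(c) = c*(2*c) = 2*c**2)
((125905 + P)*(115511 - 2179) + 76093)*(I(-496) - 422468) = ((125905 - 4547/192826)*(115511 - 2179) + 76093)*(2*(-496)**2 - 422468) = ((24277752983/192826)*113332 + 76093)*(2*246016 - 422468) = (1375723150534678/96413 + 76093)*(492032 - 422468) = (1375730486889087/96413)*69564 = 95701315589952448068/96413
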